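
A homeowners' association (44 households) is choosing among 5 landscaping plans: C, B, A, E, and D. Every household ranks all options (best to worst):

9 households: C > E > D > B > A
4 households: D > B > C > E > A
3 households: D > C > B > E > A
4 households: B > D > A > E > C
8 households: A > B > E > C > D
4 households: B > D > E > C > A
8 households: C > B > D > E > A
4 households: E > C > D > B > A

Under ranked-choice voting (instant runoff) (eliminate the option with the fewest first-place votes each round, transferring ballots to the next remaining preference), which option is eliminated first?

Round 1: C 17, B 8, A 8, E 4, D 7. Eliminate E.

E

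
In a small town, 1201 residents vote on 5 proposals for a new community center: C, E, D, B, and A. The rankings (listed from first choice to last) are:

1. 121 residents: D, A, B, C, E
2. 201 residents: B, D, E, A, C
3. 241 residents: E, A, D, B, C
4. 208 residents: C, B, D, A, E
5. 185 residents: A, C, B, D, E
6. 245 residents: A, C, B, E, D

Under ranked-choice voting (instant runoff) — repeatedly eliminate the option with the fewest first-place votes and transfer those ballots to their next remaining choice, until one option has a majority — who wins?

Round 1: C 208, E 241, D 121, B 201, A 430. Eliminate D.
Round 2: C 208, E 241, B 201, A 551. Eliminate B.
Round 3: C 208, E 442, A 551. Eliminate C.
Round 4: E 442, A 759. A has a majority.

A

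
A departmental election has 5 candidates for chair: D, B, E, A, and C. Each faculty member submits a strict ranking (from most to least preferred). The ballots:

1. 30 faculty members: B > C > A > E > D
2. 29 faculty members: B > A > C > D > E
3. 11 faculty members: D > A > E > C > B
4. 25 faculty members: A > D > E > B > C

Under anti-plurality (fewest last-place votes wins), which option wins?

A

Last-place votes: D 30, B 11, E 29, A 0, C 25.
A is ranked last by the fewest voters, so A wins.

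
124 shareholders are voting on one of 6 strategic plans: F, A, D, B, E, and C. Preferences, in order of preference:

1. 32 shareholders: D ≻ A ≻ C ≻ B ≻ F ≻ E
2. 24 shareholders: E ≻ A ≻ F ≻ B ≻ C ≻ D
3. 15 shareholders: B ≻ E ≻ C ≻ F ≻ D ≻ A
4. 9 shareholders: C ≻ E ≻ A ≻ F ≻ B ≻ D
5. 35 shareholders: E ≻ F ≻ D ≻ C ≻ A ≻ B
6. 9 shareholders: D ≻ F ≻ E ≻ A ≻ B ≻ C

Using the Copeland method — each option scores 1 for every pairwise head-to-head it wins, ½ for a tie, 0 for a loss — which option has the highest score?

E

F: beats D, B, and C; loses to A and E → score 3.
A: beats F, B, and C; loses to D and E → score 3.
D: beats A, B, and C; loses to F and E → score 3.
B: loses to F, A, D, E, and C → score 0.
E: beats F, A, D, B, and C → score 5.
C: beats B; loses to F, A, D, and E → score 1.
E has the best pairwise record.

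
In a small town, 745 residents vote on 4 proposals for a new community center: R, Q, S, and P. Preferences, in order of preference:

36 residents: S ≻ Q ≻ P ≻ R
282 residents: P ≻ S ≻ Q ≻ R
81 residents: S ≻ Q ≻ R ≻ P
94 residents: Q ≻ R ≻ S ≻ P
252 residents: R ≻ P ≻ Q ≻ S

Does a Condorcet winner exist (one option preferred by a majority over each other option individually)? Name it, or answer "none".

none

Checking pairwise contests:
Q beats R 493–252.
S beats Q 399–346.
P beats S 534–211.
R beats P 427–318.
Every option loses at least one head-to-head, so there is no Condorcet winner.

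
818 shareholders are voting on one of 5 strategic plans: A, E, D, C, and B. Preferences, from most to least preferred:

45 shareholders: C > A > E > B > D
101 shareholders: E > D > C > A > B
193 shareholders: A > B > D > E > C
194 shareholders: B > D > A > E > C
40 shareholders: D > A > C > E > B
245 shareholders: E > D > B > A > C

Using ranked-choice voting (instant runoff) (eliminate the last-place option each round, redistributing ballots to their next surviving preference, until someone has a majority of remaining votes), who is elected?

Round 1: A 193, E 346, D 40, C 45, B 194. Eliminate D.
Round 2: A 233, E 346, C 45, B 194. Eliminate C.
Round 3: A 278, E 346, B 194. Eliminate B.
Round 4: A 472, E 346. A has a majority.

A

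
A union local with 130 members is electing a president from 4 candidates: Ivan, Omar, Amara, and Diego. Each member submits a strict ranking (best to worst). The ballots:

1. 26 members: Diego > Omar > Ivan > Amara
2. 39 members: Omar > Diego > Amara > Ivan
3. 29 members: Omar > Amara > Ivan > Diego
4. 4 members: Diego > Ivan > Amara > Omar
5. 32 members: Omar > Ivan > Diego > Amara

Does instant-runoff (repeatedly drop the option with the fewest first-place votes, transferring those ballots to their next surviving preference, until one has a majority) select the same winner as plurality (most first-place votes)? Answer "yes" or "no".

yes

Instant-runoff — R1 Ivan 0, Omar 100, Amara 0, Diego 30 (Omar winner). Winner: Omar.
Plurality — first-place votes: Ivan 0, Omar 100, Amara 0, Diego 30. Winner: Omar.
The two methods agree.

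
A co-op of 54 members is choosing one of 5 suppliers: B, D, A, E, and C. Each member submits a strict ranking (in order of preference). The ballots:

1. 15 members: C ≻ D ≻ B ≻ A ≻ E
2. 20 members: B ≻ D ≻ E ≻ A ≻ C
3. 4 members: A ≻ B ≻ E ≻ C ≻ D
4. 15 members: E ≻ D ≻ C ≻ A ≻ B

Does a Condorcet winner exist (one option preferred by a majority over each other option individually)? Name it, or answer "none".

D

D vs B: 30–24 for D.
D vs A: 50–4 for D.
D vs E: 35–19 for D.
D vs C: 35–19 for D.
D beats every other option head-to-head.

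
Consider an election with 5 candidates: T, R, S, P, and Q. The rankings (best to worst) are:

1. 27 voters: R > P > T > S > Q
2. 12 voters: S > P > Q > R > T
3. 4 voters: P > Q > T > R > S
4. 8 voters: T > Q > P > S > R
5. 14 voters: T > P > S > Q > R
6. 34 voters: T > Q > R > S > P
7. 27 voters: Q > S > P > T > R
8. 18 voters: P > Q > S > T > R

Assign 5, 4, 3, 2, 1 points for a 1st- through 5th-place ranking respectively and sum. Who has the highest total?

Q

T: 27·3 + 12·1 + 4·3 + 8·5 + 14·5 + 34·5 + 27·2 + 18·2 = 475
R: 27·5 + 12·2 + 4·2 + 8·1 + 14·1 + 34·3 + 27·1 + 18·1 = 336
S: 27·2 + 12·5 + 4·1 + 8·2 + 14·3 + 34·2 + 27·4 + 18·3 = 406
P: 27·4 + 12·4 + 4·5 + 8·3 + 14·4 + 34·1 + 27·3 + 18·5 = 461
Q: 27·1 + 12·3 + 4·4 + 8·4 + 14·2 + 34·4 + 27·5 + 18·4 = 482
Q has the highest Borda score (482).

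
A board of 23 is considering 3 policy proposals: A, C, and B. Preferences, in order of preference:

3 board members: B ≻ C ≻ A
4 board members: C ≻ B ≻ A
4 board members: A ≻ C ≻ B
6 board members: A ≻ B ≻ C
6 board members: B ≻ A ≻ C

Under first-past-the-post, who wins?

First-place votes: A 10, C 4, B 9.
A has the most first-place votes.

A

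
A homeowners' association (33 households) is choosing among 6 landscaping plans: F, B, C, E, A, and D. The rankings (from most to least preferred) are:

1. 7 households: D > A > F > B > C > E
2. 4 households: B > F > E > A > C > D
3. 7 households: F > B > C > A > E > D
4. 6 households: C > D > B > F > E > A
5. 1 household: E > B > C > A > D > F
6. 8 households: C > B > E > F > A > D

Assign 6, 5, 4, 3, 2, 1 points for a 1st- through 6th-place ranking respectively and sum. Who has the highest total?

F: 7·4 + 4·5 + 7·6 + 6·3 + 1·1 + 8·3 = 133
B: 7·3 + 4·6 + 7·5 + 6·4 + 1·5 + 8·5 = 149
C: 7·2 + 4·2 + 7·4 + 6·6 + 1·4 + 8·6 = 138
E: 7·1 + 4·4 + 7·2 + 6·2 + 1·6 + 8·4 = 87
A: 7·5 + 4·3 + 7·3 + 6·1 + 1·3 + 8·2 = 93
D: 7·6 + 4·1 + 7·1 + 6·5 + 1·2 + 8·1 = 93
B has the highest Borda score (149).

B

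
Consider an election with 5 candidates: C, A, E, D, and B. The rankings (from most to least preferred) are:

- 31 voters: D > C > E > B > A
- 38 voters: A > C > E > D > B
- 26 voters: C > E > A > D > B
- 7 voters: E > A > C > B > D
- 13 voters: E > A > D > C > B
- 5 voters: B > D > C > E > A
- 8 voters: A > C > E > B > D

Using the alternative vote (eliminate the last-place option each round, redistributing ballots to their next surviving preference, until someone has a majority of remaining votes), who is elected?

A

Round 1: C 26, A 46, E 20, D 31, B 5. Eliminate B.
Round 2: C 26, A 46, E 20, D 36. Eliminate E.
Round 3: C 26, A 66, D 36. A has a majority.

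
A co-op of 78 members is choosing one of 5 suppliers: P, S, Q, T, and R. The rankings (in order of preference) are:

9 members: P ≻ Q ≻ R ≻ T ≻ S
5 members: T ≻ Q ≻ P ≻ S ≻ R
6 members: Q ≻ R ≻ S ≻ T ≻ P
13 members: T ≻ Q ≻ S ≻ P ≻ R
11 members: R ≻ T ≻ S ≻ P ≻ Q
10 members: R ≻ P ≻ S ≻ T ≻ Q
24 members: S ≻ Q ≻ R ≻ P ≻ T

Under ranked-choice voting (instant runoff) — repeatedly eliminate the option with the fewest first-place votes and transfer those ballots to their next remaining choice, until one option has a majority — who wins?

S

Round 1: P 9, S 24, Q 6, T 18, R 21. Eliminate Q.
Round 2: P 9, S 24, T 18, R 27. Eliminate P.
Round 3: S 24, T 18, R 36. Eliminate T.
Round 4: S 42, R 36. S has a majority.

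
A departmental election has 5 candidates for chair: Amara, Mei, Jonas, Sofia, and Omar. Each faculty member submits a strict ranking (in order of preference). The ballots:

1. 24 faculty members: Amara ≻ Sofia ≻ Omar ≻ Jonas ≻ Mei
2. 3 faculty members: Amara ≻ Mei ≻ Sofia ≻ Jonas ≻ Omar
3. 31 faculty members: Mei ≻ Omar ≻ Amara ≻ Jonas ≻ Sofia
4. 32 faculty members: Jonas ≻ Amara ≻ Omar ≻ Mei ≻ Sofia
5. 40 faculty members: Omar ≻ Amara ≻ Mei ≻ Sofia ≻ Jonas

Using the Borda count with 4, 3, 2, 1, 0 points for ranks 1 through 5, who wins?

Amara

Amara: 24·4 + 3·4 + 31·2 + 32·3 + 40·3 = 386
Mei: 24·0 + 3·3 + 31·4 + 32·1 + 40·2 = 245
Jonas: 24·1 + 3·1 + 31·1 + 32·4 + 40·0 = 186
Sofia: 24·3 + 3·2 + 31·0 + 32·0 + 40·1 = 118
Omar: 24·2 + 3·0 + 31·3 + 32·2 + 40·4 = 365
Amara has the highest Borda score (386).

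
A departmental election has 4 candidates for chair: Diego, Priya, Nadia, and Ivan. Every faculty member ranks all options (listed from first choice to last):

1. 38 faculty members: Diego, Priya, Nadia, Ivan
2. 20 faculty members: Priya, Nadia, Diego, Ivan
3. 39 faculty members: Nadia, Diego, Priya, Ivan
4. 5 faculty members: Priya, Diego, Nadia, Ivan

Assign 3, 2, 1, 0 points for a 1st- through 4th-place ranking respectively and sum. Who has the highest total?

Diego: 38·3 + 20·1 + 39·2 + 5·2 = 222
Priya: 38·2 + 20·3 + 39·1 + 5·3 = 190
Nadia: 38·1 + 20·2 + 39·3 + 5·1 = 200
Ivan: 38·0 + 20·0 + 39·0 + 5·0 = 0
Diego has the highest Borda score (222).

Diego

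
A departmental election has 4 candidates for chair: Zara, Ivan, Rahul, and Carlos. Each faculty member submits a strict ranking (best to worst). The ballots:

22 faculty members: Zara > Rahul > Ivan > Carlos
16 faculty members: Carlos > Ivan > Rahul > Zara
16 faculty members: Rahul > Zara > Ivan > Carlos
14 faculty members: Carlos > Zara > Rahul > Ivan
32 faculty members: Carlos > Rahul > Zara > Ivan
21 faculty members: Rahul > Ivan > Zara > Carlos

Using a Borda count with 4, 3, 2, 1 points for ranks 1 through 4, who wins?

Rahul

Zara: 22·4 + 16·1 + 16·3 + 14·3 + 32·2 + 21·2 = 300
Ivan: 22·2 + 16·3 + 16·2 + 14·1 + 32·1 + 21·3 = 233
Rahul: 22·3 + 16·2 + 16·4 + 14·2 + 32·3 + 21·4 = 370
Carlos: 22·1 + 16·4 + 16·1 + 14·4 + 32·4 + 21·1 = 307
Rahul has the highest Borda score (370).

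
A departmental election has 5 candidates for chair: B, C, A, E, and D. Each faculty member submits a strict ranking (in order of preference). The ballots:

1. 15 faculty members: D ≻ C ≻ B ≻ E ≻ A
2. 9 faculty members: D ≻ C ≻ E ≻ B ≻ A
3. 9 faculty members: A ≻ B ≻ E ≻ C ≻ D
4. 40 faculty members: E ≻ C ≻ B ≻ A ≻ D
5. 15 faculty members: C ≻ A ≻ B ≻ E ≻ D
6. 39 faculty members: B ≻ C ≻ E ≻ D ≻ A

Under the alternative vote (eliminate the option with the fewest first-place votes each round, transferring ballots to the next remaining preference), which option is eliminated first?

A

Round 1: B 39, C 15, A 9, E 40, D 24. Eliminate A.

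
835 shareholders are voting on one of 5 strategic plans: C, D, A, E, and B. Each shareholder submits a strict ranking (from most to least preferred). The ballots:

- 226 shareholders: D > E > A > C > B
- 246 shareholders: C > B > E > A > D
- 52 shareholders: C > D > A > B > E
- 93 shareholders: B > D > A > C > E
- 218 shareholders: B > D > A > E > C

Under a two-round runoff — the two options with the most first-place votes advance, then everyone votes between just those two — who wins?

C

Round 1 first-place votes: C 298, D 226, A 0, E 0, B 311.
B and C advance.
Runoff: B is preferred to C by 311 voters; C by 524.
C wins the runoff.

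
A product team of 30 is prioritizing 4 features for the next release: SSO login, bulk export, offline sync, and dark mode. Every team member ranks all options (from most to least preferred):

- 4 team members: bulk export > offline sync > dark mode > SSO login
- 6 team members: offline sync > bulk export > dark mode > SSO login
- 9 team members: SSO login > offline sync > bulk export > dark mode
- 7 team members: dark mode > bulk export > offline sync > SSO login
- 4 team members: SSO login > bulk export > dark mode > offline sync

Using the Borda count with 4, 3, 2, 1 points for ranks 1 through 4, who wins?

bulk export

SSO login: 4·1 + 6·1 + 9·4 + 7·1 + 4·4 = 69
bulk export: 4·4 + 6·3 + 9·2 + 7·3 + 4·3 = 85
offline sync: 4·3 + 6·4 + 9·3 + 7·2 + 4·1 = 81
dark mode: 4·2 + 6·2 + 9·1 + 7·4 + 4·2 = 65
bulk export has the highest Borda score (85).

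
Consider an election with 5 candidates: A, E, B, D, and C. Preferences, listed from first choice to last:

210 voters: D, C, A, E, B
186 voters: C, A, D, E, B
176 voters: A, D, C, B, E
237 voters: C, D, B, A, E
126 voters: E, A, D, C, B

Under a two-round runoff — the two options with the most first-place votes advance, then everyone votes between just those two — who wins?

D

Round 1 first-place votes: A 176, E 126, B 0, D 210, C 423.
C and D advance.
Runoff: C is preferred to D by 423 voters; D by 512.
D wins the runoff.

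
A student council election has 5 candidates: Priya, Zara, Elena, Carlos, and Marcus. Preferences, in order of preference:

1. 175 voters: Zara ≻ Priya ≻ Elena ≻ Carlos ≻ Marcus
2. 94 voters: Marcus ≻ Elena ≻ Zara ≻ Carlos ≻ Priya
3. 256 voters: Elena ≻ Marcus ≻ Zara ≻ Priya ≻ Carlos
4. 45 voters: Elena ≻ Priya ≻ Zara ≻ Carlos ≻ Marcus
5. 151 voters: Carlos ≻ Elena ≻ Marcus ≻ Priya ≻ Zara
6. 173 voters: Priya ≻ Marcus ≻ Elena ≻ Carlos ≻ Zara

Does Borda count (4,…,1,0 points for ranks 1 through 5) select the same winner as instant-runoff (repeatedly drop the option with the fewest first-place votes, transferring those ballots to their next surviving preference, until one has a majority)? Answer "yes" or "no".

yes

Borda — scores: Priya 1759, Zara 1490, Elena 2635, Carlos 1091, Marcus 1965. Winner: Elena.
Instant-runoff — R1 Priya 173, Zara 175, Elena 301, Carlos 151, Marcus 94 (Marcus out); R2 Priya 173, Zara 175, Elena 395, Carlos 151 (Carlos out); R3 Priya 173, Zara 175, Elena 546 (Elena winner). Winner: Elena.
The two methods agree.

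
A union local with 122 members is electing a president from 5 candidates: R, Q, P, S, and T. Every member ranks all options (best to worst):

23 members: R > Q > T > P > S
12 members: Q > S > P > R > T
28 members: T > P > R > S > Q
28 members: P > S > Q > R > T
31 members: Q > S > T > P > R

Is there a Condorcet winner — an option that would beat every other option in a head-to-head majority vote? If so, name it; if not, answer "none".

Q

Q vs R: 71–51 for Q.
Q vs P: 66–56 for Q.
Q vs S: 66–56 for Q.
Q vs T: 94–28 for Q.
Q beats every other option head-to-head.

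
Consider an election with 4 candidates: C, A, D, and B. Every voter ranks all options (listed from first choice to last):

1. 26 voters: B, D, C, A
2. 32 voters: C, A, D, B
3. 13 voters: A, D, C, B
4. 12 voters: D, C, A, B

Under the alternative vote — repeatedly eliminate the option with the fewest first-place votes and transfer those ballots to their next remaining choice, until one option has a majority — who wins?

Round 1: C 32, A 13, D 12, B 26. Eliminate D.
Round 2: C 44, A 13, B 26. C has a majority.

C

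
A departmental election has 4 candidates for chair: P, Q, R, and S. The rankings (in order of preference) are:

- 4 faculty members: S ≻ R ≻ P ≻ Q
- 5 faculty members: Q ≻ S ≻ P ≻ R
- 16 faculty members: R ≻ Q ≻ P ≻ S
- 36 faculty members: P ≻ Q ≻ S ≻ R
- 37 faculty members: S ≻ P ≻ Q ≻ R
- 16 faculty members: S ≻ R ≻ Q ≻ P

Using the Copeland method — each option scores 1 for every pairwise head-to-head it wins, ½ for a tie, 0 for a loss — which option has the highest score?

S

P: beats Q and R; loses to S → score 2.
Q: beats R; ties S; loses to P → score 1.5.
R: loses to P, Q, and S → score 0.
S: beats P and R; ties Q → score 2.5.
S has the best pairwise record.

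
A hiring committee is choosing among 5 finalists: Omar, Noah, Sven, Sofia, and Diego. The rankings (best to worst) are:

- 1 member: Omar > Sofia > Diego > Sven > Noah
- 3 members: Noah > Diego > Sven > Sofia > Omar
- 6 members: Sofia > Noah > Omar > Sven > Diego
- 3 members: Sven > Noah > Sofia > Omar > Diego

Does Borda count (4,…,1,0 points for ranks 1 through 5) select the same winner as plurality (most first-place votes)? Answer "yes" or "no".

Borda — scores: Omar 19, Noah 39, Sven 25, Sofia 36, Diego 11. Winner: Noah.
Plurality — first-place votes: Omar 1, Noah 3, Sven 3, Sofia 6, Diego 0. Winner: Sofia.
The two methods disagree.

no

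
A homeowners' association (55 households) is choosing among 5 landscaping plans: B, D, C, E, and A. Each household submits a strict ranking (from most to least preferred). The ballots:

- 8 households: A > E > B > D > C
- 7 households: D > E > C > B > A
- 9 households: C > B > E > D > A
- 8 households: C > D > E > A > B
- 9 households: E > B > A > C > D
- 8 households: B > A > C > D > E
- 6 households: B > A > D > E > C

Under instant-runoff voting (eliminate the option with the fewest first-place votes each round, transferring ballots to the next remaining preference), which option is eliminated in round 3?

Round 1: B 14, D 7, C 17, E 9, A 8. Eliminate D.
Round 2: B 14, C 17, E 16, A 8. Eliminate A.
Round 3: B 14, C 17, E 24. Eliminate B.

B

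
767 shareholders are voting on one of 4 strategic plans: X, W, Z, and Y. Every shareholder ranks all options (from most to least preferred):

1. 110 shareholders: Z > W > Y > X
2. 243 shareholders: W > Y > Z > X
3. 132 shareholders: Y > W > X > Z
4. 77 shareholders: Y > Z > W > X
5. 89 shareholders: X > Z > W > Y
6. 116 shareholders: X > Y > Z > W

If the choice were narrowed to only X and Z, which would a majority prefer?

Voters preferring X to Z: 337; preferring Z to X: 430.
Z wins the head-to-head.

Z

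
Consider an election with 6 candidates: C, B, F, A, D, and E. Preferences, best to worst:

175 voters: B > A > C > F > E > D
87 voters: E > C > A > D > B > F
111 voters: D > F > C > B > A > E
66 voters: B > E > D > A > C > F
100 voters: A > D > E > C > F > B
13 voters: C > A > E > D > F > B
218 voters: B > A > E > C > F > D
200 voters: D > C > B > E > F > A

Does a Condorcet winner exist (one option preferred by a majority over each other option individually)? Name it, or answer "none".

Checking pairwise contests:
A beats C 559–411.
C beats B 511–459.
C beats F 859–111.
B beats A 770–200.
C beats D 493–477.
C beats E 499–471.
Every option loses at least one head-to-head, so there is no Condorcet winner.

none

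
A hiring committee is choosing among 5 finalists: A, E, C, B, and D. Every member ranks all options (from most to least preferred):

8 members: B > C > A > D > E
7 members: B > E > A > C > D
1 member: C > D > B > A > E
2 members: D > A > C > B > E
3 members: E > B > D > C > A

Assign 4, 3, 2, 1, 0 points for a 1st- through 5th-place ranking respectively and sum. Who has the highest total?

B

A: 8·2 + 7·2 + 1·1 + 2·3 + 3·0 = 37
E: 8·0 + 7·3 + 1·0 + 2·0 + 3·4 = 33
C: 8·3 + 7·1 + 1·4 + 2·2 + 3·1 = 42
B: 8·4 + 7·4 + 1·2 + 2·1 + 3·3 = 73
D: 8·1 + 7·0 + 1·3 + 2·4 + 3·2 = 25
B has the highest Borda score (73).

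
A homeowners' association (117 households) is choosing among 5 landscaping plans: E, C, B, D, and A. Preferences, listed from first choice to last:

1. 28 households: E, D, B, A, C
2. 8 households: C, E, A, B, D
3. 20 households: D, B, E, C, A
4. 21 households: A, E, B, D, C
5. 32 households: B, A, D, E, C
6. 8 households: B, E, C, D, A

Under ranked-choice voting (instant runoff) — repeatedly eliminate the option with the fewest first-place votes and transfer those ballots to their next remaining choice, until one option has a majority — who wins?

B

Round 1: E 28, C 8, B 40, D 20, A 21. Eliminate C.
Round 2: E 36, B 40, D 20, A 21. Eliminate D.
Round 3: E 36, B 60, A 21. B has a majority.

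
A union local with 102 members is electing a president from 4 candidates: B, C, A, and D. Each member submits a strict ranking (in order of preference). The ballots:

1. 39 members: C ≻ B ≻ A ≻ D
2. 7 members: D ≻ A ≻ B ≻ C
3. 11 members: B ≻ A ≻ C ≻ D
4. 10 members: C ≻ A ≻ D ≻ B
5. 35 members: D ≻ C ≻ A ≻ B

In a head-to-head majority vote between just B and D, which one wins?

D

Voters preferring B to D: 50; preferring D to B: 52.
D wins the head-to-head.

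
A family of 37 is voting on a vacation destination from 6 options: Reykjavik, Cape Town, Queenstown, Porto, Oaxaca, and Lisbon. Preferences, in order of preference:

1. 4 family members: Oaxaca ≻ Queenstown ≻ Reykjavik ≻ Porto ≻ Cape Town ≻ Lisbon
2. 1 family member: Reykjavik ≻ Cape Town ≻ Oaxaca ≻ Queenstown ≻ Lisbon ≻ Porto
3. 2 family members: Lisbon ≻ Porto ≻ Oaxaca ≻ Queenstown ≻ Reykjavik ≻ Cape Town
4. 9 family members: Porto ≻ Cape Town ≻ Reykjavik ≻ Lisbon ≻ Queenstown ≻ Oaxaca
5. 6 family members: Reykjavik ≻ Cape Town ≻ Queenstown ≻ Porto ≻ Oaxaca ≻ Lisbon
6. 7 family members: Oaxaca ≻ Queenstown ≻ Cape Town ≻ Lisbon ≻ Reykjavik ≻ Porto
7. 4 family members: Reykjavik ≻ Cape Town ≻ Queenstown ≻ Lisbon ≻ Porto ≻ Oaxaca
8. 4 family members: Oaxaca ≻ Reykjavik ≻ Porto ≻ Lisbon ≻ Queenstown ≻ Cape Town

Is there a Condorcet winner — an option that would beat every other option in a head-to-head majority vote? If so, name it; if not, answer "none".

Reykjavik vs Cape Town: 21–16 for Reykjavik.
Reykjavik vs Queenstown: 24–13 for Reykjavik.
Reykjavik vs Porto: 26–11 for Reykjavik.
Reykjavik vs Oaxaca: 20–17 for Reykjavik.
Reykjavik vs Lisbon: 28–9 for Reykjavik.
Reykjavik beats every other option head-to-head.

Reykjavik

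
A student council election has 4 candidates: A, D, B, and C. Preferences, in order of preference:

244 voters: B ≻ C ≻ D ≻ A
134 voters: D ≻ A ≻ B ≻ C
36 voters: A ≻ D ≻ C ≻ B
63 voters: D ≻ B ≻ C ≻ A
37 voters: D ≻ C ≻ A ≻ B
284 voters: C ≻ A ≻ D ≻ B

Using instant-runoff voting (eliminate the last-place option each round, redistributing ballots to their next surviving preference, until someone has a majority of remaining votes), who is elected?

C

Round 1: A 36, D 234, B 244, C 284. Eliminate A.
Round 2: D 270, B 244, C 284. Eliminate B.
Round 3: D 270, C 528. C has a majority.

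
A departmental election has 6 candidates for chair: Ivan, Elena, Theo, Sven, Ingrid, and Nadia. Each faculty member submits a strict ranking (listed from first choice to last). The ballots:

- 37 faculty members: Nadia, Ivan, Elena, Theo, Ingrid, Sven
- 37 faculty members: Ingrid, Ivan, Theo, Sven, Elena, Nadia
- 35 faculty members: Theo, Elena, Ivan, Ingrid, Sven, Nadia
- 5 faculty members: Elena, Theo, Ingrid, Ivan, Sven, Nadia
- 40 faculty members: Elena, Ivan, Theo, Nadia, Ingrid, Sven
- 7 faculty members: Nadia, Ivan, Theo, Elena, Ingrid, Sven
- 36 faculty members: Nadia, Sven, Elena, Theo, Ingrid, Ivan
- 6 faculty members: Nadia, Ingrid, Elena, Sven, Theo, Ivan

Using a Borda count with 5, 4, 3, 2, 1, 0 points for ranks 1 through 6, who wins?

Ivan: 37·4 + 37·4 + 35·3 + 5·2 + 40·4 + 7·4 + 36·0 + 6·0 = 599
Elena: 37·3 + 37·1 + 35·4 + 5·5 + 40·5 + 7·2 + 36·3 + 6·3 = 653
Theo: 37·2 + 37·3 + 35·5 + 5·4 + 40·3 + 7·3 + 36·2 + 6·1 = 599
Sven: 37·0 + 37·2 + 35·1 + 5·1 + 40·0 + 7·0 + 36·4 + 6·2 = 270
Ingrid: 37·1 + 37·5 + 35·2 + 5·3 + 40·1 + 7·1 + 36·1 + 6·4 = 414
Nadia: 37·5 + 37·0 + 35·0 + 5·0 + 40·2 + 7·5 + 36·5 + 6·5 = 510
Elena has the highest Borda score (653).

Elena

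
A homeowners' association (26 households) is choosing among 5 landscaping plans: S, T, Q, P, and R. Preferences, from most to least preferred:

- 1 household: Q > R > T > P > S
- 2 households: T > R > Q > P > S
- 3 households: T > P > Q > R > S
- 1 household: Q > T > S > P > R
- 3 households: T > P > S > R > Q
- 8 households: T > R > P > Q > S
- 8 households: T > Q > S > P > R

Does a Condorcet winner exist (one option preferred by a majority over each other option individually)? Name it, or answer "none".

T vs S: 26–0 for T.
T vs Q: 24–2 for T.
T vs P: 26–0 for T.
T vs R: 25–1 for T.
T beats every other option head-to-head.

T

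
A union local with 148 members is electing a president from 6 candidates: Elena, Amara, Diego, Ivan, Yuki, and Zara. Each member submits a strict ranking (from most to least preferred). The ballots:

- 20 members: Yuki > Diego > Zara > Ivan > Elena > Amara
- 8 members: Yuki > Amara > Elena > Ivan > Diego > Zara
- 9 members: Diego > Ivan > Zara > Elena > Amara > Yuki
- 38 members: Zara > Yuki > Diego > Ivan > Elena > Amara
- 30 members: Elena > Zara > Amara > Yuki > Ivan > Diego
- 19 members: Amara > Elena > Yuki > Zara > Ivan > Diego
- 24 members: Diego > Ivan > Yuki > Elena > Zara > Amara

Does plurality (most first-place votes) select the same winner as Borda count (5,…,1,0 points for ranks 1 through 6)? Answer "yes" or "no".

Plurality — first-place votes: Elena 30, Amara 19, Diego 33, Ivan 0, Yuki 28, Zara 38. Winner: Zara.
Borda — scores: Elena 374, Amara 226, Diego 367, Ivan 313, Yuki 481, Zara 459. Winner: Yuki.
The two methods disagree.

no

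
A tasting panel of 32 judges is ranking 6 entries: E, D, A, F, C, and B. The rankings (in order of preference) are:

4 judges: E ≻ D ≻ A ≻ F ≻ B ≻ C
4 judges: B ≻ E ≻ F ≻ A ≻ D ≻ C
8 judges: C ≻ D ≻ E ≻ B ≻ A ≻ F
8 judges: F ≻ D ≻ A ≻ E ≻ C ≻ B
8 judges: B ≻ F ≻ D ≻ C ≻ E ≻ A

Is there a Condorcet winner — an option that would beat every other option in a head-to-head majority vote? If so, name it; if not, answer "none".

none

Checking pairwise contests:
D beats E 24–8.
F beats D 20–12.
E beats A 24–8.
B beats F 20–12.
D beats C 24–8.
E beats B 20–12.
Every option loses at least one head-to-head, so there is no Condorcet winner.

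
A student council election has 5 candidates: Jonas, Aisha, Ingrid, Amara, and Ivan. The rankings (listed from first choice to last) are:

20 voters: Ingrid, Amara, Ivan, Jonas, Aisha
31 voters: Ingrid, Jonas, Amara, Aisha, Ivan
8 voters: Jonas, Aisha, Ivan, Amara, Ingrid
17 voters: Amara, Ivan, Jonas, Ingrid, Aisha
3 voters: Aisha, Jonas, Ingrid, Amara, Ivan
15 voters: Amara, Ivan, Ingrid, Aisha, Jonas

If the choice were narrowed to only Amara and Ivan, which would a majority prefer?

Amara

Voters preferring Amara to Ivan: 86; preferring Ivan to Amara: 8.
Amara wins the head-to-head.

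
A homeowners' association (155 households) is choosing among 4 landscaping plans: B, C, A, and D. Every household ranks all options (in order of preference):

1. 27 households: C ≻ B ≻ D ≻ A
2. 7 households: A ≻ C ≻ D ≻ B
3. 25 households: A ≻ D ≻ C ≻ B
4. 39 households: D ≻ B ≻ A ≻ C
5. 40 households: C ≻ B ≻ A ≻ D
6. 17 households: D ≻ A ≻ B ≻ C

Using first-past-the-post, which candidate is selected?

C

First-place votes: B 0, C 67, A 32, D 56.
C has the most first-place votes.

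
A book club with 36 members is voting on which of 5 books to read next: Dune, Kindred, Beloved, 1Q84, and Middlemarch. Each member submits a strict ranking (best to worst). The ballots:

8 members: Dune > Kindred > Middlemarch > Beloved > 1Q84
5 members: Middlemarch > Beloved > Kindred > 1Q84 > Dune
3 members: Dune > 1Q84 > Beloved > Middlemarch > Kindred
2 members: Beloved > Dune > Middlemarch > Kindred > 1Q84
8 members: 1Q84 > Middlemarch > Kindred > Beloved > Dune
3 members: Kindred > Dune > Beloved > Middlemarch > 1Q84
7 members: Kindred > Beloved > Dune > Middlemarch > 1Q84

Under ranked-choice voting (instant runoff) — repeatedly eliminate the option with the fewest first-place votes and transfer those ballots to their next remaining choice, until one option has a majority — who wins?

Round 1: Dune 11, Kindred 10, Beloved 2, 1Q84 8, Middlemarch 5. Eliminate Beloved.
Round 2: Dune 13, Kindred 10, 1Q84 8, Middlemarch 5. Eliminate Middlemarch.
Round 3: Dune 13, Kindred 15, 1Q84 8. Eliminate 1Q84.
Round 4: Dune 13, Kindred 23. Kindred has a majority.

Kindred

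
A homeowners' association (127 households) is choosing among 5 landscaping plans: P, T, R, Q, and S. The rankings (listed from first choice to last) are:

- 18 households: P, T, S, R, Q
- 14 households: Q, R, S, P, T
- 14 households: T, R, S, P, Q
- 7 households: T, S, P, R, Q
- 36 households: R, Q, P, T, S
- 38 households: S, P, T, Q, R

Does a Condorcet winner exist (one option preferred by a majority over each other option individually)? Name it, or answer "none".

Checking pairwise contests:
R beats P 64–63.
P beats T 106–21.
T beats R 77–50.
P beats Q 77–50.
T beats S 75–52.
Every option loses at least one head-to-head, so there is no Condorcet winner.

none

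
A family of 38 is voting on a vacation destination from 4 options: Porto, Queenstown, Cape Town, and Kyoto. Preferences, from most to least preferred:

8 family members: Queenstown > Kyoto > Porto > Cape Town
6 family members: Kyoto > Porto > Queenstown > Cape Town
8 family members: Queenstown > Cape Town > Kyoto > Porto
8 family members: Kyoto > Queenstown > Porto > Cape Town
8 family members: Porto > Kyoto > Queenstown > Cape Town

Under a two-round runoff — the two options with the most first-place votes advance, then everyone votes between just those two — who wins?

Round 1 first-place votes: Porto 8, Queenstown 16, Cape Town 0, Kyoto 14.
Queenstown and Kyoto advance.
Runoff: Queenstown is preferred to Kyoto by 16 voters; Kyoto by 22.
Kyoto wins the runoff.

Kyoto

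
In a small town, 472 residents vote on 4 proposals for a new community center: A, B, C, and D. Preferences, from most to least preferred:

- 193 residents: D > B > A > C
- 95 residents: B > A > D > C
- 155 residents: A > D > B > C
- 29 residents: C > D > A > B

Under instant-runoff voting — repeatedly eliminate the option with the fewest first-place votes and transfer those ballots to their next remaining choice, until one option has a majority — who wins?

A

Round 1: A 155, B 95, C 29, D 193. Eliminate C.
Round 2: A 155, B 95, D 222. Eliminate B.
Round 3: A 250, D 222. A has a majority.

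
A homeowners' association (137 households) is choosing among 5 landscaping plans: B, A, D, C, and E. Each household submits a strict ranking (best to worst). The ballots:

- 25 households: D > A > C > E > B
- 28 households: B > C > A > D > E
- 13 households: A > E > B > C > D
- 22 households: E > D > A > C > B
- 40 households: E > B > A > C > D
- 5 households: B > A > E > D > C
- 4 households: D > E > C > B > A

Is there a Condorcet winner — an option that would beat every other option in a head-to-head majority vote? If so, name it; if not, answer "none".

none

Checking pairwise contests:
E beats B 104–33.
B beats A 77–60.
B beats D 86–51.
B beats C 86–51.
A beats E 71–66.
Every option loses at least one head-to-head, so there is no Condorcet winner.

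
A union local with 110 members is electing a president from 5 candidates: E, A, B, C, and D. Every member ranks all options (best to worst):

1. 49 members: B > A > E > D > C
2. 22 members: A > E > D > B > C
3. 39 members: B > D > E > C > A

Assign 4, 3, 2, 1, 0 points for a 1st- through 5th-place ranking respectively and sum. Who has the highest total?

E: 49·2 + 22·3 + 39·2 = 242
A: 49·3 + 22·4 + 39·0 = 235
B: 49·4 + 22·1 + 39·4 = 374
C: 49·0 + 22·0 + 39·1 = 39
D: 49·1 + 22·2 + 39·3 = 210
B has the highest Borda score (374).

B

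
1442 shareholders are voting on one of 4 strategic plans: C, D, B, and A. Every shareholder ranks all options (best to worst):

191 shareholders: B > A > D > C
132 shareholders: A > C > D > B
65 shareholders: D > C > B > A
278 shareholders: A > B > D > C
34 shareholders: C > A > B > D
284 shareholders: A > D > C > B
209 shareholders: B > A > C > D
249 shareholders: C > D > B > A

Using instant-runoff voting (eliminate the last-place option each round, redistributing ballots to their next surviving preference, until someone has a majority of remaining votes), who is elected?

A

Round 1: C 283, D 65, B 400, A 694. Eliminate D.
Round 2: C 348, B 400, A 694. Eliminate C.
Round 3: B 714, A 728. A has a majority.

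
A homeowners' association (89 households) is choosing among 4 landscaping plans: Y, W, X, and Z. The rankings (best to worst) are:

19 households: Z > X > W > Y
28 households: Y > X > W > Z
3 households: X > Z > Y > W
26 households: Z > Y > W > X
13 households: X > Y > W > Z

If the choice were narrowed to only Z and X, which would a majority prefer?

Voters preferring Z to X: 45; preferring X to Z: 44.
Z wins the head-to-head.

Z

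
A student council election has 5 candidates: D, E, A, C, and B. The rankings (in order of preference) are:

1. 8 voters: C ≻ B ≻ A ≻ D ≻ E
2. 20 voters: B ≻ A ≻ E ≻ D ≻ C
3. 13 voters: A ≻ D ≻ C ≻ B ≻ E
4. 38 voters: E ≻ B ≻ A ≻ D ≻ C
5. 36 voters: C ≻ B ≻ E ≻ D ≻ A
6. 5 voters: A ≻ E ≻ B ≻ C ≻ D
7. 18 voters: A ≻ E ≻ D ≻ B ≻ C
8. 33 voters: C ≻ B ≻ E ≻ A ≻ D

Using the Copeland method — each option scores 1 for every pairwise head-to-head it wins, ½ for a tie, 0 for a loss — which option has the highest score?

B

D: beats C; loses to E, A, and B → score 1.
E: beats D and A; loses to C and B → score 2.
A: beats D and C; loses to E and B → score 2.
C: beats E and B; loses to D and A → score 2.
B: beats D, E, and A; loses to C → score 3.
B has the best pairwise record.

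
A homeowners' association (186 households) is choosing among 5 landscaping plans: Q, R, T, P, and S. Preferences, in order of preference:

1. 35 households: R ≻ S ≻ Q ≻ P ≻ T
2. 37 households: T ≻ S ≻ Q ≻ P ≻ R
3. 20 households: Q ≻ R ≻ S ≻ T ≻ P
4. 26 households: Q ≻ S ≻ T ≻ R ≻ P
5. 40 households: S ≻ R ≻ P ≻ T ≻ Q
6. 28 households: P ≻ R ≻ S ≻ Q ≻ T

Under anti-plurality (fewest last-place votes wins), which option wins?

Last-place votes: Q 40, R 37, T 63, P 46, S 0.
S is ranked last by the fewest voters, so S wins.

S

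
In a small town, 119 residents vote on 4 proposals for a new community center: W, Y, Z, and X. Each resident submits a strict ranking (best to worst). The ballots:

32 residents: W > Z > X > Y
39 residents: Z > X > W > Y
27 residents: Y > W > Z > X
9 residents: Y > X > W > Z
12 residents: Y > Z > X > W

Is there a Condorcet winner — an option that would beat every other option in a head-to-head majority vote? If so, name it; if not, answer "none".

Checking pairwise contests:
X beats W 60–59.
W beats Y 71–48.
W beats Z 68–51.
Z beats X 110–9.
Every option loses at least one head-to-head, so there is no Condorcet winner.

none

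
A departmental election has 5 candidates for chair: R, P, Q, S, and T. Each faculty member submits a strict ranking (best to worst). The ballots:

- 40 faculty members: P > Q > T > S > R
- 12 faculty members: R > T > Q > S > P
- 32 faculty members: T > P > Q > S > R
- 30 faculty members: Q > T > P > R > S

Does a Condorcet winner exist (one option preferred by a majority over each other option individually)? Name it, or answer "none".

none

Checking pairwise contests:
P beats R 102–12.
T beats P 74–40.
P beats Q 72–42.
P beats S 102–12.
Q beats T 70–44.
Every option loses at least one head-to-head, so there is no Condorcet winner.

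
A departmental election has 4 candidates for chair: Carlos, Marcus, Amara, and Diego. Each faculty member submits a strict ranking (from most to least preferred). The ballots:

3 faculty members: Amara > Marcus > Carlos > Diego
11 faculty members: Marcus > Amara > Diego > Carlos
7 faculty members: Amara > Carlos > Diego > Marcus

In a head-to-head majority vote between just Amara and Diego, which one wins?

Voters preferring Amara to Diego: 21; preferring Diego to Amara: 0.
Amara wins the head-to-head.

Amara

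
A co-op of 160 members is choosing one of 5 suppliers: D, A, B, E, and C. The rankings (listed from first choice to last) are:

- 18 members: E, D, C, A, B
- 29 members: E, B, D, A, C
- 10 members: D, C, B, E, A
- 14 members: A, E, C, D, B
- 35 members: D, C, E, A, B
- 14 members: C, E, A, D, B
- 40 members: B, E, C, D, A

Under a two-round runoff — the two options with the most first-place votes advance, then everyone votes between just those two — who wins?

Round 1 first-place votes: D 45, A 14, B 40, E 47, C 14.
E and D advance.
Runoff: E is preferred to D by 115 voters; D by 45.
E wins the runoff.

E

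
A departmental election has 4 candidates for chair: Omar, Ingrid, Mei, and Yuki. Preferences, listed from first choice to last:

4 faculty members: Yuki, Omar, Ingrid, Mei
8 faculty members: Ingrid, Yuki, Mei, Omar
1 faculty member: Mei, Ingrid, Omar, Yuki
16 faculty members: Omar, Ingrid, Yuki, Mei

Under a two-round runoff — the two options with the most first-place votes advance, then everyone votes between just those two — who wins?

Omar

Round 1 first-place votes: Omar 16, Ingrid 8, Mei 1, Yuki 4.
Omar and Ingrid advance.
Runoff: Omar is preferred to Ingrid by 20 voters; Ingrid by 9.
Omar wins the runoff.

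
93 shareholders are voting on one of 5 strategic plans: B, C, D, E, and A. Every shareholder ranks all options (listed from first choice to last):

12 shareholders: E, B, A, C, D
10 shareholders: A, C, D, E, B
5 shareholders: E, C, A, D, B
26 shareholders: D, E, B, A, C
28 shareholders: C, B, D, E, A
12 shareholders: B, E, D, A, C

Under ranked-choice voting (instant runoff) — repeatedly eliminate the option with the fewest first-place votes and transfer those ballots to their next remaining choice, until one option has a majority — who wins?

E

Round 1: B 12, C 28, D 26, E 17, A 10. Eliminate A.
Round 2: B 12, C 38, D 26, E 17. Eliminate B.
Round 3: C 38, D 26, E 29. Eliminate D.
Round 4: C 38, E 55. E has a majority.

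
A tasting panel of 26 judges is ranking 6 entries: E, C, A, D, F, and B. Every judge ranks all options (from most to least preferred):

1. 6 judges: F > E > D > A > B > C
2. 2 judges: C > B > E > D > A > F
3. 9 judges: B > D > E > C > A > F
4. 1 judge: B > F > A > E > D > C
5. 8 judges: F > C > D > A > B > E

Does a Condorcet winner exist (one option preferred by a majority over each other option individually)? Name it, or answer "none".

F vs E: 15–11 for F.
F vs C: 15–11 for F.
F vs A: 15–11 for F.
F vs D: 15–11 for F.
F vs B: 14–12 for F.
F beats every other option head-to-head.

F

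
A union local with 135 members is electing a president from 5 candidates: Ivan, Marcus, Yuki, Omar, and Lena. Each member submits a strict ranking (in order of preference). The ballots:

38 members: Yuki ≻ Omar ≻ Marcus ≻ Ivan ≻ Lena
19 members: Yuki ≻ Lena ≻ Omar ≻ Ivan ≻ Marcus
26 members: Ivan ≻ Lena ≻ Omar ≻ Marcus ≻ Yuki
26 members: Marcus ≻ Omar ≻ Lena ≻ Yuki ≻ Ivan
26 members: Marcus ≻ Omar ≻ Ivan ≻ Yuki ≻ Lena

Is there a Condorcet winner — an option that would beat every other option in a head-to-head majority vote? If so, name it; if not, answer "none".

Omar

Omar vs Ivan: 109–26 for Omar.
Omar vs Marcus: 83–52 for Omar.
Omar vs Yuki: 78–57 for Omar.
Omar vs Lena: 90–45 for Omar.
Omar beats every other option head-to-head.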